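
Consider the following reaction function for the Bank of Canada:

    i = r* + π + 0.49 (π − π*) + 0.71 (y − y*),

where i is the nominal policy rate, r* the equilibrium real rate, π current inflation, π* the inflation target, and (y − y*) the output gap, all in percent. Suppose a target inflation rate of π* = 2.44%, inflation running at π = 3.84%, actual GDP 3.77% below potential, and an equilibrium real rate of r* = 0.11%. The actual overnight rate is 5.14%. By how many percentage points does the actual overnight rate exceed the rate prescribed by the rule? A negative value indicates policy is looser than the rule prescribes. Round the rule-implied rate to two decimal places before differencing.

Output 3.77% below potential → (y − y*) = -3.77.
i = 0.11 + 3.84 + 0.49 × (3.84 − 2.44) + 0.71 × (-3.77)
   = 0.11 + 3.84 + 0.686 − 2.6767 = 1.96
Deviation = 5.14 − 1.96 = 3.18 pp.

3.18 pp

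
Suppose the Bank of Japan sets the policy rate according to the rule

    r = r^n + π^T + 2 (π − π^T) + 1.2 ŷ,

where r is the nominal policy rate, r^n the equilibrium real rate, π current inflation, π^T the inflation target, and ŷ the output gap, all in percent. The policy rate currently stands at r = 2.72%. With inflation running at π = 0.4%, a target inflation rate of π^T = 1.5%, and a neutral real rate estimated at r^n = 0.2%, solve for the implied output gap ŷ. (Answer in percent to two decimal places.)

2.68%

1.2 ŷ = 2.72 − 0.2 − 1.5 − 2 × (0.4 − 1.5) = 3.22
ŷ = 3.22 / 1.2 = 2.68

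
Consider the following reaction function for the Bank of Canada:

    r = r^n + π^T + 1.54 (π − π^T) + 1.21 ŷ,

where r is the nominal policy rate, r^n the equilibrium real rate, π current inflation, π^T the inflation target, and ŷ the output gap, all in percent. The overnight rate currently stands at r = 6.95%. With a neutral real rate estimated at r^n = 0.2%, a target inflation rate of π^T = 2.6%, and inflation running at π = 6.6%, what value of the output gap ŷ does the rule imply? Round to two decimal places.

-1.66%

1.21 ŷ = 6.95 − 0.2 − 2.6 − 1.54 × (6.6 − 2.6) = -2.01
ŷ = -2.01 / 1.21 = -1.66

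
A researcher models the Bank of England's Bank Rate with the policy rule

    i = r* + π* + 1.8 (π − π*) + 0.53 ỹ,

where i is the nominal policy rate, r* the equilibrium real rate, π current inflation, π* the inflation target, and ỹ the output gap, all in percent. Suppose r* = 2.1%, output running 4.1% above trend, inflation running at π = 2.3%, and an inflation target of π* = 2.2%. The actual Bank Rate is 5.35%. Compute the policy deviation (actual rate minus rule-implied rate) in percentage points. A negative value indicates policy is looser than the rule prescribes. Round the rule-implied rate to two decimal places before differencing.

-1.30 pp

Output 4.1% above potential → ỹ = 4.1.
i = 2.1 + 2.2 + 1.8 × (2.3 − 2.2) + 0.53 × 4.1
   = 2.1 + 2.2 + 0.18 + 2.173 = 6.65
Deviation = 5.35 − 6.65 = -1.30 pp.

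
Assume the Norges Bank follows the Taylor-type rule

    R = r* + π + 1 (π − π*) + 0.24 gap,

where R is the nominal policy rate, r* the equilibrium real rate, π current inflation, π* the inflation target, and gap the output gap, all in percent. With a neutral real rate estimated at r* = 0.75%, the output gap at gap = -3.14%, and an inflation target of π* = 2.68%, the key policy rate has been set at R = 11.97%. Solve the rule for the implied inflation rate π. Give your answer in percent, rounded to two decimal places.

7.33%

Collecting π: R = r* + (1 + 1) π − 1 π* + 0.24 gap
2 π = 11.97 − 0.75 + 1 × 2.68 − 0.24 × (-3.14) = 14.6536
π = 14.6536 / 2 = 7.33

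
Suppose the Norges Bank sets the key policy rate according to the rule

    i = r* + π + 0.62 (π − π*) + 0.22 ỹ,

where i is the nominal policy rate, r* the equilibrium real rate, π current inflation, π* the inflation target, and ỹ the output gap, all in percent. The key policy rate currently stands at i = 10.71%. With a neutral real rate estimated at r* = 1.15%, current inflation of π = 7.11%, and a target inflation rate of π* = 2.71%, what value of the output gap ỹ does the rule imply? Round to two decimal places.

-1.26%

0.22 ỹ = 10.71 − 1.15 − 7.11 − 0.62 × (7.11 − 2.71) = -0.278
ỹ = -0.278 / 0.22 = -1.26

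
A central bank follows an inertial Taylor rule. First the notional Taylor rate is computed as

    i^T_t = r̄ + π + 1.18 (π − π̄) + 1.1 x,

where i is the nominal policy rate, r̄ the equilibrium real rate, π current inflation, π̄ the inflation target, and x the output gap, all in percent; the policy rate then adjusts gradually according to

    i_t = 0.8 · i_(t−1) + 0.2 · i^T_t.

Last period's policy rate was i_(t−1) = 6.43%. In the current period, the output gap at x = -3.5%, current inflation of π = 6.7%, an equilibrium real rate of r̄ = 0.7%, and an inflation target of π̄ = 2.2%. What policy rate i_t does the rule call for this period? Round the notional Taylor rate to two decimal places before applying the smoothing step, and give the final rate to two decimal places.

6.92%

i^T_t = 0.7 + 6.7 + 1.18 × (6.7 − 2.2) + 1.1 × (-3.5)
   = 0.7 + 6.7 + 5.31 − 3.85 = 8.86
i_t = 0.8 × 6.43 + 0.2 × 8.86 = 5.144 + 1.772 = 6.92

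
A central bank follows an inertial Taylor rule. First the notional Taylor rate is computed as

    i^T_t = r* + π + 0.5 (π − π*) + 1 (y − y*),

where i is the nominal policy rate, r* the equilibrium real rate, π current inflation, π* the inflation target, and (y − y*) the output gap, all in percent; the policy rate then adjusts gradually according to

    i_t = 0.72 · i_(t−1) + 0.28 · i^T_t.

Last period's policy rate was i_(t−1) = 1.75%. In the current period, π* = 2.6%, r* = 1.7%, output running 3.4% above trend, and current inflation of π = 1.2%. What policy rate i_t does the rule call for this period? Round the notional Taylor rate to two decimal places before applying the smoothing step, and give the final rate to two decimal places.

2.83%

Output 3.4% above potential → (y − y*) = 3.4.
i^T_t = 1.7 + 1.2 + 0.5 × (1.2 − 2.6) + 1 × 3.4
   = 1.7 + 1.2 − 0.7 + 3.4 = 5.60
i_t = 0.72 × 1.75 + 0.28 × 5.60 = 1.26 + 1.568 = 2.83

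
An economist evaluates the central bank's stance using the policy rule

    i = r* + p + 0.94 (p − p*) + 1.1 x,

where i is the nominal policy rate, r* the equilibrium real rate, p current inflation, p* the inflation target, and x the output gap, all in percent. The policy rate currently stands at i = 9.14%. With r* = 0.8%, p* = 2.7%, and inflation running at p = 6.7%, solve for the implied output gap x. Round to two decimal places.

-1.93%

1.1 x = 9.14 − 0.8 − 6.7 − 0.94 × (6.7 − 2.7) = -2.12
x = -2.12 / 1.1 = -1.93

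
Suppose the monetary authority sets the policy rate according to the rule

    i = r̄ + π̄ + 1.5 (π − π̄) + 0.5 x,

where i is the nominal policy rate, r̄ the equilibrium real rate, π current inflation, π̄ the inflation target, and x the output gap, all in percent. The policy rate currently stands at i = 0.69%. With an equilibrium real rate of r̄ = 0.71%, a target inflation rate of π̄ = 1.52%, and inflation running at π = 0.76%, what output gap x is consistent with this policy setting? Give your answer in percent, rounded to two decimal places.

-0.80%

0.5 x = 0.69 − 0.71 − 1.52 − 1.5 × (0.76 − 1.52) = -0.4
x = -0.4 / 0.5 = -0.80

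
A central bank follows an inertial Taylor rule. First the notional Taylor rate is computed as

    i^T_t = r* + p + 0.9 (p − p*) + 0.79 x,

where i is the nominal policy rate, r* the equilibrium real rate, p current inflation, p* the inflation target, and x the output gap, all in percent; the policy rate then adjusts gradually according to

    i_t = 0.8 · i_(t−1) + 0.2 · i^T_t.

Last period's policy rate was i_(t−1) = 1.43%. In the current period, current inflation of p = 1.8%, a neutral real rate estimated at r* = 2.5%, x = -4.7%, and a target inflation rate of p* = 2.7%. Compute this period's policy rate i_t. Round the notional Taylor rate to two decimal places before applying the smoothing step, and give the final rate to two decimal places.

1.10%

i^T_t = 2.5 + 1.8 + 0.9 × (1.8 − 2.7) + 0.79 × (-4.7)
   = 2.5 + 1.8 − 0.81 − 3.713 = -0.22
i_t = 0.8 × 1.43 + 0.2 × (-0.22) = 1.144 − 0.044 = 1.10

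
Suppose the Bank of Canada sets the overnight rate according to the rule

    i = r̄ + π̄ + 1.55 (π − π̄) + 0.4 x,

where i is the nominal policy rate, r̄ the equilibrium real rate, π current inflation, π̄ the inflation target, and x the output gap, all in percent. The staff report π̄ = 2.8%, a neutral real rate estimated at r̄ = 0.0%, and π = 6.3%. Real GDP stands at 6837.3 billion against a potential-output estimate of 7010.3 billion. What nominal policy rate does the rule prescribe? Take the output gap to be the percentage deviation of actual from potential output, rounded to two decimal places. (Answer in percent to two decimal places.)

7.24%

Output gap = 100 × (6837.3 − 7010.3) / 7010.3 = -2.47%.
i = 0.00 + 2.80 + 1.55 × (6.30 − 2.80) + 0.4 × (-2.47)
   = 0.00 + 2.8 + 5.425 − 0.988 = 7.24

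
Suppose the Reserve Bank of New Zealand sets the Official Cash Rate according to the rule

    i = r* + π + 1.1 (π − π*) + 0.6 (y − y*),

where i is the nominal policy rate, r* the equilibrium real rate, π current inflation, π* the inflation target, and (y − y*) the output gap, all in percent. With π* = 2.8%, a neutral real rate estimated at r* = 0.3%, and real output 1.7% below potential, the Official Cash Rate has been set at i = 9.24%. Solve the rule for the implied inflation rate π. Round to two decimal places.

6.21%

Output 1.7% below potential → (y − y*) = -1.7.
Collecting π: i = r* + (1 + 1.1) π − 1.1 π* + 0.6 (y − y*)
2.1 π = 9.24 − 0.3 + 1.1 × 2.8 − 0.6 × (-1.7) = 13.04
π = 13.04 / 2.1 = 6.21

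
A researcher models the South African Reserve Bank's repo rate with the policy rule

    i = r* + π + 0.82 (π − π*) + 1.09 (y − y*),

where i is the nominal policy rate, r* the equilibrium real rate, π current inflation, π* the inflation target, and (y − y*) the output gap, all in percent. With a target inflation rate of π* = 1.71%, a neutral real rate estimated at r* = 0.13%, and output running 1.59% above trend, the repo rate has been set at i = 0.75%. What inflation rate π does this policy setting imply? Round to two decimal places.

0.16%

Output 1.59% above potential → (y − y*) = 1.59.
Collecting π: i = r* + (1 + 0.82) π − 0.82 π* + 1.09 (y − y*)
1.82 π = 0.75 − 0.13 + 0.82 × 1.71 − 1.09 × 1.59 = 0.2891
π = 0.2891 / 1.82 = 0.16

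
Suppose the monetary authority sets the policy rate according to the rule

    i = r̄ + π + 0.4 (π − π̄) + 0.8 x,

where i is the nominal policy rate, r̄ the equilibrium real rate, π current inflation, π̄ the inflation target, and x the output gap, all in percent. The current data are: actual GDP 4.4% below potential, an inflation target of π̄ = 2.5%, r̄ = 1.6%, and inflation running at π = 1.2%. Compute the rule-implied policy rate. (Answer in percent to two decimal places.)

Output 4.4% below potential → x = -4.4.
i = 1.6 + 1.2 + 0.4 × (1.2 − 2.5) + 0.8 × (-4.4)
   = 1.6 + 1.2 − 0.52 − 3.52 = -1.24

-1.24%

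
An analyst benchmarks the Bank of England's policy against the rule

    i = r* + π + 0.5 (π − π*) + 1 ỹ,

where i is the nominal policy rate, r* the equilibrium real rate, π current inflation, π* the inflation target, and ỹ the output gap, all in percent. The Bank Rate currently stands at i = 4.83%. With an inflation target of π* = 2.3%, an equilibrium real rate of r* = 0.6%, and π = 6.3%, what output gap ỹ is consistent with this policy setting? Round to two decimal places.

1 ỹ = 4.83 − 0.6 − 6.3 − 0.5 × (6.3 − 2.3) = -4.07
ỹ = -4.07 / 1 = -4.07

-4.07%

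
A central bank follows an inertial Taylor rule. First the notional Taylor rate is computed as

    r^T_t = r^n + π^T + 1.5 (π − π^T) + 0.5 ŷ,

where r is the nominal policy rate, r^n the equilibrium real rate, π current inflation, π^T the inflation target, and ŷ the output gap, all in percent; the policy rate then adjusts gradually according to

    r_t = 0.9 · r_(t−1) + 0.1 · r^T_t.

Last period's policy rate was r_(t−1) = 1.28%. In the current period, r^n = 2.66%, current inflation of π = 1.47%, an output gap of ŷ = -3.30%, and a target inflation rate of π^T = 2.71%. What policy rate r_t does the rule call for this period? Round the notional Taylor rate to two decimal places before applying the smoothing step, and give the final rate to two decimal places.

r^T_t = 2.66 + 2.71 + 1.5 × (1.47 − 2.71) + 0.5 × (-3.30)
   = 2.66 + 2.71 − 1.86 − 1.65 = 1.86
r_t = 0.9 × 1.28 + 0.1 × 1.86 = 1.152 + 0.186 = 1.34

1.34%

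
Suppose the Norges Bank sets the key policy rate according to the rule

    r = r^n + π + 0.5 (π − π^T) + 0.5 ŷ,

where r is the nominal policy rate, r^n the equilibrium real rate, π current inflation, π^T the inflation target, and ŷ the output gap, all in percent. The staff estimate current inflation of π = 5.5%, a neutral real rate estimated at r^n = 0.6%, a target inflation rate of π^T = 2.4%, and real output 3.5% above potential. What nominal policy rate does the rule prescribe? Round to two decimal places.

Output 3.5% above potential → ŷ = 3.5.
r = 0.6 + 5.5 + 0.5 × (5.5 − 2.4) + 0.5 × 3.5
   = 0.6 + 5.5 + 1.55 + 1.75 = 9.40

9.40%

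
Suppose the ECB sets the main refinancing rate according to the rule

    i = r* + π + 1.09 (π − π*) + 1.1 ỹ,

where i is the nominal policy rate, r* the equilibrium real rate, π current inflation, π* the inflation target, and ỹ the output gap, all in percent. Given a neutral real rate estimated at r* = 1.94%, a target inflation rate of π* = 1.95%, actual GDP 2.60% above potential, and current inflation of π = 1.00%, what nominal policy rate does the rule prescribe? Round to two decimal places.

4.76%

Output 2.60% above potential → ỹ = 2.60.
i = 1.94 + 1.00 + 1.09 × (1.00 − 1.95) + 1.1 × 2.60
   = 1.94 + 1 − 1.0355 + 2.86 = 4.76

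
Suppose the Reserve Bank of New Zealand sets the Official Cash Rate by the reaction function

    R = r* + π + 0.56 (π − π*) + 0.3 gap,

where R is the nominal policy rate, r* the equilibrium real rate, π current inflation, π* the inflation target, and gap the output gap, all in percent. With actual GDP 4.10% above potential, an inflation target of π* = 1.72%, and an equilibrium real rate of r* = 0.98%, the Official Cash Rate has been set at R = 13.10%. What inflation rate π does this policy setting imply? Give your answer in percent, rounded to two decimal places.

7.60%

Output 4.10% above potential → gap = 4.10.
Collecting π: R = r* + (1 + 0.56) π − 0.56 π* + 0.3 gap
1.56 π = 13.10 − 0.98 + 0.56 × 1.72 − 0.3 × 4.10 = 11.8532
π = 11.8532 / 1.56 = 7.60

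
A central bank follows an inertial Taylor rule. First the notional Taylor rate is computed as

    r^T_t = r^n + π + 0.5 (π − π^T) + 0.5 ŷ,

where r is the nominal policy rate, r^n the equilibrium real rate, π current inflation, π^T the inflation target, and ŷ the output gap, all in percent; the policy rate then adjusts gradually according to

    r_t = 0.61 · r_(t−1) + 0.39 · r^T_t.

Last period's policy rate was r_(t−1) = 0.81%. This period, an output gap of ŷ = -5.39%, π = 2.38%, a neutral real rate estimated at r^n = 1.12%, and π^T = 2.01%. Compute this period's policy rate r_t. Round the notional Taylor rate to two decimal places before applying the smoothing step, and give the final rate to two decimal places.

0.88%

r^T_t = 1.12 + 2.38 + 0.5 × (2.38 − 2.01) + 0.5 × (-5.39)
   = 1.12 + 2.38 + 0.185 − 2.695 = 0.99
r_t = 0.61 × 0.81 + 0.39 × 0.99 = 0.4941 + 0.3861 = 0.88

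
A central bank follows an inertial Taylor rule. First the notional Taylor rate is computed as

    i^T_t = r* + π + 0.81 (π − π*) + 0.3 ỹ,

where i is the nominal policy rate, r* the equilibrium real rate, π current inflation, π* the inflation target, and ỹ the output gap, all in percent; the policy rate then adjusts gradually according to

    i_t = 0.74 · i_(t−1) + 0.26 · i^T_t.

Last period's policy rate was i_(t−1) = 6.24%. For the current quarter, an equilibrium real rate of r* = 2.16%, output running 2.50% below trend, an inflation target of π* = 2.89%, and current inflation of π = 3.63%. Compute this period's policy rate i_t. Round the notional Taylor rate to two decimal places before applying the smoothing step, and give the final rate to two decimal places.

Output 2.50% below potential → ỹ = -2.50.
i^T_t = 2.16 + 3.63 + 0.81 × (3.63 − 2.89) + 0.3 × (-2.50)
   = 2.16 + 3.63 + 0.5994 − 0.75 = 5.64
i_t = 0.74 × 6.24 + 0.26 × 5.64 = 4.6176 + 1.4664 = 6.08

6.08%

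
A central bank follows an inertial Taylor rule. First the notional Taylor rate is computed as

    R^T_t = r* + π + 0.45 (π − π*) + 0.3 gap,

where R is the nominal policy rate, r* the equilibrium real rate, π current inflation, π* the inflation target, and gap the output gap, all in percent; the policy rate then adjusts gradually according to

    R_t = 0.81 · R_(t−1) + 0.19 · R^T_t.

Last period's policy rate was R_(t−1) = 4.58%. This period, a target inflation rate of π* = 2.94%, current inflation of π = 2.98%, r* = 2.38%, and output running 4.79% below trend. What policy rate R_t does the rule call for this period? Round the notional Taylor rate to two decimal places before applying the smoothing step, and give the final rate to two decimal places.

4.46%

Output 4.79% below potential → gap = -4.79.
R^T_t = 2.38 + 2.98 + 0.45 × (2.98 − 2.94) + 0.3 × (-4.79)
   = 2.38 + 2.98 + 0.018 − 1.437 = 3.94
R_t = 0.81 × 4.58 + 0.19 × 3.94 = 3.7098 + 0.7486 = 4.46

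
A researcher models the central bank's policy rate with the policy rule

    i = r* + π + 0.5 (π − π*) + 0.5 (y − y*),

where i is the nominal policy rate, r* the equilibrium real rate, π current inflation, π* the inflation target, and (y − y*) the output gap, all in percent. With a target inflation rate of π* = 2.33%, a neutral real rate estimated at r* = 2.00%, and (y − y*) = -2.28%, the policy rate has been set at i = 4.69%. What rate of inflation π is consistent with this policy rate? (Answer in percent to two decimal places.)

Collecting π: i = r* + (1 + 0.5) π − 0.5 π* + 0.5 (y − y*)
1.5 π = 4.69 − 2.00 + 0.5 × 2.33 − 0.5 × (-2.28) = 4.995
π = 4.995 / 1.5 = 3.33

3.33%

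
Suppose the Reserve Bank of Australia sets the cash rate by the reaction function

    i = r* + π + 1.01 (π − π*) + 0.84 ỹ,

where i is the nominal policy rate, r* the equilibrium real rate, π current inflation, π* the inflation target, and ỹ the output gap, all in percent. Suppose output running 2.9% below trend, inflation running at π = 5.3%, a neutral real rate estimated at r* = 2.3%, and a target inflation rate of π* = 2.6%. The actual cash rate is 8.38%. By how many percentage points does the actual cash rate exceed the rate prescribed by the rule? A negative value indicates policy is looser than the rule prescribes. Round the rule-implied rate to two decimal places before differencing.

Output 2.9% below potential → ỹ = -2.9.
i = 2.3 + 5.3 + 1.01 × (5.3 − 2.6) + 0.84 × (-2.9)
   = 2.3 + 5.3 + 2.727 − 2.436 = 7.89
Deviation = 8.38 − 7.89 = 0.49 pp.

0.49 pp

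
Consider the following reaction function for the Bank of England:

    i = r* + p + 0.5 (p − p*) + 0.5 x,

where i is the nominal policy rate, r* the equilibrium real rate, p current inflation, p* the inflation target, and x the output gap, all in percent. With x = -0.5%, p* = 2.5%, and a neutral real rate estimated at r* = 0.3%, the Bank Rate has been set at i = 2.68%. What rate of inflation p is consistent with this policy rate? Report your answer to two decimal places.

2.59%

Collecting p: i = r* + (1 + 0.5) p − 0.5 p* + 0.5 x
1.5 p = 2.68 − 0.3 + 0.5 × 2.5 − 0.5 × (-0.5) = 3.88
p = 3.88 / 1.5 = 2.59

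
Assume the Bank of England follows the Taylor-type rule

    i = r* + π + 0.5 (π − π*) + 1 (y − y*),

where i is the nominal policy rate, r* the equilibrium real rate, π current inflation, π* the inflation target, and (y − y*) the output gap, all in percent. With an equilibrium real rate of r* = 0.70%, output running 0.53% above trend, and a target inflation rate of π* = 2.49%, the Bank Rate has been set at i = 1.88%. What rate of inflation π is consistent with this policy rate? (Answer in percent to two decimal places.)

Output 0.53% above potential → (y − y*) = 0.53.
Collecting π: i = r* + (1 + 0.5) π − 0.5 π* + 1 (y − y*)
1.5 π = 1.88 − 0.70 + 0.5 × 2.49 − 1 × 0.53 = 1.895
π = 1.895 / 1.5 = 1.26

1.26%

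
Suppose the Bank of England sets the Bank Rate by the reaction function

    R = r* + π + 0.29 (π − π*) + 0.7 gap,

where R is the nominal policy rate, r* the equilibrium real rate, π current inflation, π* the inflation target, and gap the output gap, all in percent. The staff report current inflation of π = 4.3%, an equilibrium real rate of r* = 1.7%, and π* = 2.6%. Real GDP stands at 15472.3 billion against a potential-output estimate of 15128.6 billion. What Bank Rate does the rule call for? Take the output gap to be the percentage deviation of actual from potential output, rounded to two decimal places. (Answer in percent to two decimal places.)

Output gap = 100 × (15472.3 − 15128.6) / 15128.6 = 2.27%.
R = 1.70 + 4.30 + 0.29 × (4.30 − 2.60) + 0.7 × 2.27
   = 1.70 + 4.3 + 0.493 + 1.589 = 8.08

8.08%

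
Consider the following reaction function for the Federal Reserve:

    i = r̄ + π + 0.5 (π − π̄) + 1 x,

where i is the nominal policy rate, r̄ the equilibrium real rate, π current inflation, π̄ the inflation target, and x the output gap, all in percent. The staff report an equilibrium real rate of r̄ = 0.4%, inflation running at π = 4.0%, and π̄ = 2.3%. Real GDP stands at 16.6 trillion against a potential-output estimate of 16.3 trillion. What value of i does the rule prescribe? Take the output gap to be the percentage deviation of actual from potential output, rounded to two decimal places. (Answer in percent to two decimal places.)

Output gap = 100 × (16.6 − 16.3) / 16.3 = 1.84%.
i = 0.40 + 4.00 + 0.5 × (4.00 − 2.30) + 1 × 1.84
   = 0.40 + 4 + 0.85 + 1.84 = 7.09

7.09%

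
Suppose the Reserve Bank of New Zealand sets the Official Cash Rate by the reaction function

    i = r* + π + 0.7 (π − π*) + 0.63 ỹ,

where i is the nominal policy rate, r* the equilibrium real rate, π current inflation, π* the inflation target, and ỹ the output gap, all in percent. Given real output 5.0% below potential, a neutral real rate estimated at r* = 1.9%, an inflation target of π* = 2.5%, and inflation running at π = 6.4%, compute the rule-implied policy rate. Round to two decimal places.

Output 5.0% below potential → ỹ = -5.0.
i = 1.9 + 6.4 + 0.7 × (6.4 − 2.5) + 0.63 × (-5.0)
   = 1.9 + 6.4 + 2.73 − 3.15 = 7.88

7.88%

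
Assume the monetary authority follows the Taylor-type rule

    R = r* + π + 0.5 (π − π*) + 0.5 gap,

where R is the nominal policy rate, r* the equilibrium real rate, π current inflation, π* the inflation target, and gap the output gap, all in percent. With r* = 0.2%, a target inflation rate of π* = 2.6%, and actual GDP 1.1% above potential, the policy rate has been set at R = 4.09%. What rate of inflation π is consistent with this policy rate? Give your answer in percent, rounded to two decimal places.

3.09%

Output 1.1% above potential → gap = 1.1.
Collecting π: R = r* + (1 + 0.5) π − 0.5 π* + 0.5 gap
1.5 π = 4.09 − 0.2 + 0.5 × 2.6 − 0.5 × 1.1 = 4.64
π = 4.64 / 1.5 = 3.09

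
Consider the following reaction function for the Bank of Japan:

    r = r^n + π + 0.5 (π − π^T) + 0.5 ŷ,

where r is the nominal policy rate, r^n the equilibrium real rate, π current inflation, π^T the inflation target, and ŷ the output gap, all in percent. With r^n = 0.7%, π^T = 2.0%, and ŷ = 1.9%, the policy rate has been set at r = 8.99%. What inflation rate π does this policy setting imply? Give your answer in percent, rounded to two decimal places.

5.56%

Collecting π: r = r^n + (1 + 0.5) π − 0.5 π^T + 0.5 ŷ
1.5 π = 8.99 − 0.7 + 0.5 × 2.0 − 0.5 × 1.9 = 8.34
π = 8.34 / 1.5 = 5.56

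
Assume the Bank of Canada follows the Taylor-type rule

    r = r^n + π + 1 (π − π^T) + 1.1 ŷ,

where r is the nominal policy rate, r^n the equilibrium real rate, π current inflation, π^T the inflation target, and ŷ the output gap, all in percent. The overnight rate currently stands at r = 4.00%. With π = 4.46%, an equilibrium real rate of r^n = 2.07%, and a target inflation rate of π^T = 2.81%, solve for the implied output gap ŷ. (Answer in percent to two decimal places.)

1.1 ŷ = 4.00 − 2.07 − 4.46 − 1 × (4.46 − 2.81) = -4.18
ŷ = -4.18 / 1.1 = -3.80

-3.80%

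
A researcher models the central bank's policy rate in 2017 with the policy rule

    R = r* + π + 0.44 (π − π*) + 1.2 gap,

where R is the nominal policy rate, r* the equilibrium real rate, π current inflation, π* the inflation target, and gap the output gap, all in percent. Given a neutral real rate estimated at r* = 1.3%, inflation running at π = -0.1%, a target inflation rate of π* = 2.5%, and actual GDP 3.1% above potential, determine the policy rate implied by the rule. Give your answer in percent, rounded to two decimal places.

3.78%

Output 3.1% above potential → gap = 3.1.
R = 1.3 + (-0.1) + 0.44 × (-0.1 − 2.5) + 1.2 × 3.1
   = 1.3 − 0.1 − 1.144 + 3.72 = 3.78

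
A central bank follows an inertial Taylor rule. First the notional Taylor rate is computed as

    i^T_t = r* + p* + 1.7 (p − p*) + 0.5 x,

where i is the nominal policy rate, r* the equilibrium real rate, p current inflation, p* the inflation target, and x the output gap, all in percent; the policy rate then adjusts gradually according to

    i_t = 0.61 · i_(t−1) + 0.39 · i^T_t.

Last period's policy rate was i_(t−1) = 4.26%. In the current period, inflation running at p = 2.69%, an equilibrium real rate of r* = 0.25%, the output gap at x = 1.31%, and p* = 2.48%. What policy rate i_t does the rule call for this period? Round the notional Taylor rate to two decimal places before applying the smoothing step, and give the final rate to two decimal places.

4.06%

i^T_t = 0.25 + 2.48 + 1.7 × (2.69 − 2.48) + 0.5 × 1.31
   = 0.25 + 2.48 + 0.357 + 0.655 = 3.74
i_t = 0.61 × 4.26 + 0.39 × 3.74 = 2.5986 + 1.4586 = 4.06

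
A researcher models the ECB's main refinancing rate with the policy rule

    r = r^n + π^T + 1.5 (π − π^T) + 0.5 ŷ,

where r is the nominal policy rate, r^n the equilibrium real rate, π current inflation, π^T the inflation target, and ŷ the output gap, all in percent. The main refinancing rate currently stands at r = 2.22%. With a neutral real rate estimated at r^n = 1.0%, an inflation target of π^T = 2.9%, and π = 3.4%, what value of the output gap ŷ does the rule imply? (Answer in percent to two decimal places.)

0.5 ŷ = 2.22 − 1.0 − 2.9 − 1.5 × (3.4 − 2.9) = -2.43
ŷ = -2.43 / 0.5 = -4.86

-4.86%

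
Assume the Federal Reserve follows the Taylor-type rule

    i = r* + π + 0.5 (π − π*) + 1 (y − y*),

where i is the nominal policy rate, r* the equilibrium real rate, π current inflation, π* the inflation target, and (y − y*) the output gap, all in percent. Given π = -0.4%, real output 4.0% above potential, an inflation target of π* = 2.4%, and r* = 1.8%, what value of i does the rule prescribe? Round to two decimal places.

Output 4.0% above potential → (y − y*) = 4.0.
i = 1.8 + (-0.4) + 0.5 × (-0.4 − 2.4) + 1 × 4.0
   = 1.8 − 0.4 − 1.4 + 4 = 4.00

4.00%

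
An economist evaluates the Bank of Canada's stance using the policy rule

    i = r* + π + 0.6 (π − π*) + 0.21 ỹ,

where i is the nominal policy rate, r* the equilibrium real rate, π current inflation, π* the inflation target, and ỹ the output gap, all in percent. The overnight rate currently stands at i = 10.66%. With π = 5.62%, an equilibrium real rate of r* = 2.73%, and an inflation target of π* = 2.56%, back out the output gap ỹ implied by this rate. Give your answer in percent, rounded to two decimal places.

0.21 ỹ = 10.66 − 2.73 − 5.62 − 0.6 × (5.62 − 2.56) = 0.474
ỹ = 0.474 / 0.21 = 2.26

2.26%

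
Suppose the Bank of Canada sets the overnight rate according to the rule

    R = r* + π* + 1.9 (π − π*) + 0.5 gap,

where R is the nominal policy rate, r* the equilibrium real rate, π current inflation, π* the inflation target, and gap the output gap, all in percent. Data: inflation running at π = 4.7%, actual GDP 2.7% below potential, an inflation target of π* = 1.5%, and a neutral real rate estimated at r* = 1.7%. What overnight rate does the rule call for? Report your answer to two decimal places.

7.93%

Output 2.7% below potential → gap = -2.7.
R = 1.7 + 1.5 + 1.9 × (4.7 − 1.5) + 0.5 × (-2.7)
   = 1.7 + 1.5 + 6.08 − 1.35 = 7.93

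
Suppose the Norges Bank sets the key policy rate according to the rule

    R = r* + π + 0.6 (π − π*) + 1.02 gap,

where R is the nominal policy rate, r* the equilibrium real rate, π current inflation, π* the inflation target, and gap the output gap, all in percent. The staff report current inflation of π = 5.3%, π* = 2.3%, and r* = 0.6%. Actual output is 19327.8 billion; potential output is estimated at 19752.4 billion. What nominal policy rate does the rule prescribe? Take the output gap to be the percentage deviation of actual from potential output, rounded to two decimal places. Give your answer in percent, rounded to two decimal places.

Output gap = 100 × (19327.8 − 19752.4) / 19752.4 = -2.15%.
R = 0.60 + 5.30 + 0.6 × (5.30 − 2.30) + 1.02 × (-2.15)
   = 0.60 + 5.3 + 1.8 − 2.193 = 5.51

5.51%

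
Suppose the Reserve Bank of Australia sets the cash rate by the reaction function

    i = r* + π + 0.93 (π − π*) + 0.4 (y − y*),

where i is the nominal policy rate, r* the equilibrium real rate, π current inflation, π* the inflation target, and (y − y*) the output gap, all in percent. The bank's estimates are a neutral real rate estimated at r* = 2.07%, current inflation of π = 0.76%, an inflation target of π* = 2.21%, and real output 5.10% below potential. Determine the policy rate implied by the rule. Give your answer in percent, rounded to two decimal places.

-0.56%

Output 5.10% below potential → (y − y*) = -5.10.
i = 2.07 + 0.76 + 0.93 × (0.76 − 2.21) + 0.4 × (-5.10)
   = 2.07 + 0.76 − 1.3485 − 2.04 = -0.56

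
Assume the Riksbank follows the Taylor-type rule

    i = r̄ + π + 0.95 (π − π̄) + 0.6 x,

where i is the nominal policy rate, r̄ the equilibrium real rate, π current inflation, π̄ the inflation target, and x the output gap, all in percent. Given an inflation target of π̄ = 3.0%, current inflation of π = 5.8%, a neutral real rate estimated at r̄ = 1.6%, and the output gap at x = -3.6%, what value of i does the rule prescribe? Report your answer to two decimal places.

i = 1.6 + 5.8 + 0.95 × (5.8 − 3.0) + 0.6 × (-3.6)
   = 1.6 + 5.8 + 2.66 − 2.16 = 7.90

7.90%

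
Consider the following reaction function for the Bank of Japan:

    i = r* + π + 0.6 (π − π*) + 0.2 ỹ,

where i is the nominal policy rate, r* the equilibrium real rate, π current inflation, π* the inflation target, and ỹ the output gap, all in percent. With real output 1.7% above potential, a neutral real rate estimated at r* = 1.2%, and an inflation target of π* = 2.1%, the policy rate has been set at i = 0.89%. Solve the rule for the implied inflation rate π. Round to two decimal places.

Output 1.7% above potential → ỹ = 1.7.
Collecting π: i = r* + (1 + 0.6) π − 0.6 π* + 0.2 ỹ
1.6 π = 0.89 − 1.2 + 0.6 × 2.1 − 0.2 × 1.7 = 0.61
π = 0.61 / 1.6 = 0.38

0.38%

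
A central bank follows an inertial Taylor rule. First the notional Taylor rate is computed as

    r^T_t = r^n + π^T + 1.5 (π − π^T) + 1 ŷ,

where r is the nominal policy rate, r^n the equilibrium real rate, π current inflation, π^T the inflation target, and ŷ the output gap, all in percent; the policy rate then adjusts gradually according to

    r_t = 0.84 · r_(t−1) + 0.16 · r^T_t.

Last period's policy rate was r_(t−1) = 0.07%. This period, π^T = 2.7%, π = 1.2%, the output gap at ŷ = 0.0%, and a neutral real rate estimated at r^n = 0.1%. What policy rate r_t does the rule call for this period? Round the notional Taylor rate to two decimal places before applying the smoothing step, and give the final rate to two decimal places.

0.15%

r^T_t = 0.1 + 2.7 + 1.5 × (1.2 − 2.7) + 1 × 0.0
   = 0.1 + 2.7 − 2.25 + 0 = 0.55
r_t = 0.84 × 0.07 + 0.16 × 0.55 = 0.0588 + 0.088 = 0.15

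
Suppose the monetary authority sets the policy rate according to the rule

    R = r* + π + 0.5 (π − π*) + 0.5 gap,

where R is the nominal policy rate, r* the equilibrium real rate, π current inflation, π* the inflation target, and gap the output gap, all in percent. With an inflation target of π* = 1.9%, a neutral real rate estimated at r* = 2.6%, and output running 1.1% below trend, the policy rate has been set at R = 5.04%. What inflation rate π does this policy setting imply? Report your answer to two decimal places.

Output 1.1% below potential → gap = -1.1.
Collecting π: R = r* + (1 + 0.5) π − 0.5 π* + 0.5 gap
1.5 π = 5.04 − 2.6 + 0.5 × 1.9 − 0.5 × (-1.1) = 3.94
π = 3.94 / 1.5 = 2.63

2.63%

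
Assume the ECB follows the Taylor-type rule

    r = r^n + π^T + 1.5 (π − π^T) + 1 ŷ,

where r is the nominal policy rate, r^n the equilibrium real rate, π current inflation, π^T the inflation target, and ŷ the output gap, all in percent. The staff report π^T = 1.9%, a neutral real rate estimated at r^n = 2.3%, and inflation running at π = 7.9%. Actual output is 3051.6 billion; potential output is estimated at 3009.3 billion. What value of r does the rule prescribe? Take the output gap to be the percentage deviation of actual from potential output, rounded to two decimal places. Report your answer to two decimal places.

Output gap = 100 × (3051.6 − 3009.3) / 3009.3 = 1.41%.
r = 2.30 + 1.90 + 1.5 × (7.90 − 1.90) + 1 × 1.41
   = 2.30 + 1.9 + 9 + 1.41 = 14.61

14.61%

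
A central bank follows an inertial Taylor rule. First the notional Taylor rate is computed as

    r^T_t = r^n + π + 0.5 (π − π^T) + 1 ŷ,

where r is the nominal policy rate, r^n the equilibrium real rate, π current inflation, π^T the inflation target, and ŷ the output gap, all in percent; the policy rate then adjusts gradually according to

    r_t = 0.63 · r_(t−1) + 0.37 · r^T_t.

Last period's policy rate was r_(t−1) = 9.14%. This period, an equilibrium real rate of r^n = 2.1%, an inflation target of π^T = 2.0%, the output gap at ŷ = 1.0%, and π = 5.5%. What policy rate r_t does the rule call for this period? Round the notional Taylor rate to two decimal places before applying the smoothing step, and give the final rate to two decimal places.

r^T_t = 2.1 + 5.5 + 0.5 × (5.5 − 2.0) + 1 × 1.0
   = 2.1 + 5.5 + 1.75 + 1 = 10.35
r_t = 0.63 × 9.14 + 0.37 × 10.35 = 5.7582 + 3.8295 = 9.59

9.59%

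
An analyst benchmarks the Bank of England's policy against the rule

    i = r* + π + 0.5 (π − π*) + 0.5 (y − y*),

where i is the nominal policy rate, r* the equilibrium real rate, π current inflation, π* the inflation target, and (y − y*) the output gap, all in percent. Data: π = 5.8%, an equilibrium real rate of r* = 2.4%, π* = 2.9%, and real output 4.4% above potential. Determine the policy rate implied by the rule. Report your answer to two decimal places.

11.85%

Output 4.4% above potential → (y − y*) = 4.4.
i = 2.4 + 5.8 + 0.5 × (5.8 − 2.9) + 0.5 × 4.4
   = 2.4 + 5.8 + 1.45 + 2.2 = 11.85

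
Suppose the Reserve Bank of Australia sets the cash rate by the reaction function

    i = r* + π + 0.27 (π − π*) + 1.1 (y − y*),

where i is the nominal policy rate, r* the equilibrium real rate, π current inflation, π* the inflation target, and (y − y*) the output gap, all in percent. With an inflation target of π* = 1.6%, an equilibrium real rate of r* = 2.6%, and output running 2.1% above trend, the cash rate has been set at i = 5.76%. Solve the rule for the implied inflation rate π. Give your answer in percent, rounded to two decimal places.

1.01%

Output 2.1% above potential → (y − y*) = 2.1.
Collecting π: i = r* + (1 + 0.27) π − 0.27 π* + 1.1 (y − y*)
1.27 π = 5.76 − 2.6 + 0.27 × 1.6 − 1.1 × 2.1 = 1.282
π = 1.282 / 1.27 = 1.01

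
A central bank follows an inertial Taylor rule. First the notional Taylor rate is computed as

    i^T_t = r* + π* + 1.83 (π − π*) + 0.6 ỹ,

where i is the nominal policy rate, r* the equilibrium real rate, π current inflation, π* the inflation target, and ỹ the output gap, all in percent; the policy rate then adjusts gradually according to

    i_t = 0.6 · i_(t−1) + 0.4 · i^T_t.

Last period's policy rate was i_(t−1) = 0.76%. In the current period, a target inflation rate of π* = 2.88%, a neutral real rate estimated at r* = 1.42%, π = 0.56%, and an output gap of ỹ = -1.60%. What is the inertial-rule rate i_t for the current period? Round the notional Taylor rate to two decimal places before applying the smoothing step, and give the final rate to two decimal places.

i^T_t = 1.42 + 2.88 + 1.83 × (0.56 − 2.88) + 0.6 × (-1.60)
   = 1.42 + 2.88 − 4.2456 − 0.96 = -0.91
i_t = 0.6 × 0.76 + 0.4 × (-0.91) = 0.456 − 0.364 = 0.09

0.09%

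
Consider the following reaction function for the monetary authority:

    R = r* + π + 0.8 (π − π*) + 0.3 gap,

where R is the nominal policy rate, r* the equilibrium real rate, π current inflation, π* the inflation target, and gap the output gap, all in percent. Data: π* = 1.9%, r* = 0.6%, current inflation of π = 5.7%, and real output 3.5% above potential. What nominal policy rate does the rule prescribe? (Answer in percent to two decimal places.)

Output 3.5% above potential → gap = 3.5.
R = 0.6 + 5.7 + 0.8 × (5.7 − 1.9) + 0.3 × 3.5
   = 0.6 + 5.7 + 3.04 + 1.05 = 10.39

10.39%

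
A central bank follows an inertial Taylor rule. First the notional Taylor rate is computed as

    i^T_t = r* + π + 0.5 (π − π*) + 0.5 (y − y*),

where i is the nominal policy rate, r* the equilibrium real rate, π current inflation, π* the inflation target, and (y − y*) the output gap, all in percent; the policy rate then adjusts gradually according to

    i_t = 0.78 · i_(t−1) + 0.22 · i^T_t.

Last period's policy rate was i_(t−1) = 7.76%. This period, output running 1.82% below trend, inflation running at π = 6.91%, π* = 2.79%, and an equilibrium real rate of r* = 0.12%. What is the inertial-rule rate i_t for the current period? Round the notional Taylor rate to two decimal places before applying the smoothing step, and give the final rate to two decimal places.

7.85%

Output 1.82% below potential → (y − y*) = -1.82.
i^T_t = 0.12 + 6.91 + 0.5 × (6.91 − 2.79) + 0.5 × (-1.82)
   = 0.12 + 6.91 + 2.06 − 0.91 = 8.18
i_t = 0.78 × 7.76 + 0.22 × 8.18 = 6.0528 + 1.7996 = 7.85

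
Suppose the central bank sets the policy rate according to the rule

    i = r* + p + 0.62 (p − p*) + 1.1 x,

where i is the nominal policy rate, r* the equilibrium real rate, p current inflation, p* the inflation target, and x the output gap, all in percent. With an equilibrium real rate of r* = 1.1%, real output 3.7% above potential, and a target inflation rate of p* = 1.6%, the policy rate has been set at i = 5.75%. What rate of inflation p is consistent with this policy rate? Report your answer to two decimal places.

Output 3.7% above potential → x = 3.7.
Collecting p: i = r* + (1 + 0.62) p − 0.62 p* + 1.1 x
1.62 p = 5.75 − 1.1 + 0.62 × 1.6 − 1.1 × 3.7 = 1.572
p = 1.572 / 1.62 = 0.97

0.97%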